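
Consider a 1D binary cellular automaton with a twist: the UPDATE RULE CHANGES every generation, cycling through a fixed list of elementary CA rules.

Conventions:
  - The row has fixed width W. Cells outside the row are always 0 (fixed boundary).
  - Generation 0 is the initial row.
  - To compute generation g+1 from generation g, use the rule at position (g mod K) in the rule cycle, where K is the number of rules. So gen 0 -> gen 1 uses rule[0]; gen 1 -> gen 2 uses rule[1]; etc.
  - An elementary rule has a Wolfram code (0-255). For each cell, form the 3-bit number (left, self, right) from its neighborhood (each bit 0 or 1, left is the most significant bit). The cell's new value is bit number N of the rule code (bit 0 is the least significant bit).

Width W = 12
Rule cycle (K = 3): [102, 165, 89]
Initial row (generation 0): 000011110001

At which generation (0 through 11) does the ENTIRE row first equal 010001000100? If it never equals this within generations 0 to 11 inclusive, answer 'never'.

Gen 0: 000011110001
Gen 1 (rule 102): 000100010011
Gen 2 (rule 165): 110101010000
Gen 3 (rule 89): 110000001111
Gen 4 (rule 102): 010000010001
Gen 5 (rule 165): 010111010101
Gen 6 (rule 89): 000101000000
Gen 7 (rule 102): 001111000000
Gen 8 (rule 165): 100110011111
Gen 9 (rule 89): 010111010001
Gen 10 (rule 102): 111001110011
Gen 11 (rule 165): 010000100000

Answer: never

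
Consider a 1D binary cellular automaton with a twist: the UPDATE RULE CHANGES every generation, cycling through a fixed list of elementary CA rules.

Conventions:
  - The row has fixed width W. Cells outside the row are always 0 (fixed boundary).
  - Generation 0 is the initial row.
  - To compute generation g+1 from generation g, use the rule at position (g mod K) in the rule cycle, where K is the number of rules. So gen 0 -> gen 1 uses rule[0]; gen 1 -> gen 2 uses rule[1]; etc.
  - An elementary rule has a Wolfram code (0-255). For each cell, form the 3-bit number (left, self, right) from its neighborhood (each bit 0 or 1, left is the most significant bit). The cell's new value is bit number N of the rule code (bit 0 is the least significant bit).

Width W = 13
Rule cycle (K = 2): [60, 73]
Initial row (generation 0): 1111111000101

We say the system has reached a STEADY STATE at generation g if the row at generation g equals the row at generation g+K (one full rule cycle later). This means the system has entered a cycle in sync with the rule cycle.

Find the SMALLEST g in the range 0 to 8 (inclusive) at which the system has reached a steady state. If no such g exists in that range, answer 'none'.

Answer: none

Derivation:
Gen 0: 1111111000101
Gen 1 (rule 60): 1000000100111
Gen 2 (rule 73): 0011110000101
Gen 3 (rule 60): 0010001000111
Gen 4 (rule 73): 1000100010101
Gen 5 (rule 60): 1100110011111
Gen 6 (rule 73): 1100110010001
Gen 7 (rule 60): 1010101011001
Gen 8 (rule 73): 0000000011000
Gen 9 (rule 60): 0000000010100
Gen 10 (rule 73): 1111111000001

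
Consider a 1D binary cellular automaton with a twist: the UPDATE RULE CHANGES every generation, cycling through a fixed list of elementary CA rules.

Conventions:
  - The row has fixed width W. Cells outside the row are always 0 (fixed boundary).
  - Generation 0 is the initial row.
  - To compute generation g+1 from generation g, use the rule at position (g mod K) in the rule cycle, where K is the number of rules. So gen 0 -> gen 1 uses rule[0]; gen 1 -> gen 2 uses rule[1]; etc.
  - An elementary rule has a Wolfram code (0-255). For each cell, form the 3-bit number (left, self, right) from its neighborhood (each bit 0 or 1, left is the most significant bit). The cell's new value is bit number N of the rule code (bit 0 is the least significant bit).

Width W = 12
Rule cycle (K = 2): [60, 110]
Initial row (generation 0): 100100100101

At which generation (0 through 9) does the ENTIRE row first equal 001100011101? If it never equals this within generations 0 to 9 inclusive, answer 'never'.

Gen 0: 100100100101
Gen 1 (rule 60): 110110110111
Gen 2 (rule 110): 111111111101
Gen 3 (rule 60): 100000000011
Gen 4 (rule 110): 100000000111
Gen 5 (rule 60): 110000000100
Gen 6 (rule 110): 110000001100
Gen 7 (rule 60): 101000001010
Gen 8 (rule 110): 111000011110
Gen 9 (rule 60): 100100010001

Answer: never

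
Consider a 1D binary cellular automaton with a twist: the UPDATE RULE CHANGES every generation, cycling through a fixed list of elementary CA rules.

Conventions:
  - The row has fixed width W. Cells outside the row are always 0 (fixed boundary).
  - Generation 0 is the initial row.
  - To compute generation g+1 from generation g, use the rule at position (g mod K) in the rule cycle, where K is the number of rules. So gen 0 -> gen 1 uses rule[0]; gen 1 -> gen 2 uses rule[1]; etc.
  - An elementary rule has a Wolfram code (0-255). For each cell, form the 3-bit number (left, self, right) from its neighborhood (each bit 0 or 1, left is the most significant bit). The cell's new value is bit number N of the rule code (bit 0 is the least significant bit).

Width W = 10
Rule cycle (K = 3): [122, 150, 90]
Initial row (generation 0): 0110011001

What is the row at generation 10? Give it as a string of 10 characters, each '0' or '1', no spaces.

Gen 0: 0110011001
Gen 1 (rule 122): 1111111110
Gen 2 (rule 150): 0111111101
Gen 3 (rule 90): 1100000100
Gen 4 (rule 122): 1110001010
Gen 5 (rule 150): 0101011011
Gen 6 (rule 90): 1000011011
Gen 7 (rule 122): 0100111111
Gen 8 (rule 150): 1111011110
Gen 9 (rule 90): 1001010011
Gen 10 (rule 122): 0110101111

Answer: 0110101111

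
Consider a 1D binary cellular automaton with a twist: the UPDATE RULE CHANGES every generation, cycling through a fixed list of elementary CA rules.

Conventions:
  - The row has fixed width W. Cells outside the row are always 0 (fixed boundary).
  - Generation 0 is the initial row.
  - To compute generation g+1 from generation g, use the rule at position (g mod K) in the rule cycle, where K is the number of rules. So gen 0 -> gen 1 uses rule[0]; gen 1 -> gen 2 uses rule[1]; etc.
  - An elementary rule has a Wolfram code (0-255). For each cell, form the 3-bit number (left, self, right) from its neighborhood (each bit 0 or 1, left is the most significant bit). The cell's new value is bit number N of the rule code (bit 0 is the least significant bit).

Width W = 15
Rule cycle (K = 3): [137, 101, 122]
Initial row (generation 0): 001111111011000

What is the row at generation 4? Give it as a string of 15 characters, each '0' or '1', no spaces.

Gen 0: 001111111011000
Gen 1 (rule 137): 101111110010011
Gen 2 (rule 101): 110000010010001
Gen 3 (rule 122): 111000101101010
Gen 4 (rule 137): 110010001000000

Answer: 110010001000000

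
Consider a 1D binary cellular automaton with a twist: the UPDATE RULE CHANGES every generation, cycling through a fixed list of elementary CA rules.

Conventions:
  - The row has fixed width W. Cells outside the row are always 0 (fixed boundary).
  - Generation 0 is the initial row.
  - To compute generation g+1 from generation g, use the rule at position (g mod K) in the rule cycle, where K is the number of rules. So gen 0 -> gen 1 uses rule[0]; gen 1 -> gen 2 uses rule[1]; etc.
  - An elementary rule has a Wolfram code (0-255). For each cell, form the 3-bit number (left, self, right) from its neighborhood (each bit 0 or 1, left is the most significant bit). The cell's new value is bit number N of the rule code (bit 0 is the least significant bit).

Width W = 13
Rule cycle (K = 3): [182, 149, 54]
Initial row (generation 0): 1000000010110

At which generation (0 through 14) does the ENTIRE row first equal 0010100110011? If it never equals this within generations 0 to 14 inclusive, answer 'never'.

Answer: never

Derivation:
Gen 0: 1000000010110
Gen 1 (rule 182): 1100000111001
Gen 2 (rule 149): 0011110010101
Gen 3 (rule 54): 0100001111111
Gen 4 (rule 182): 1110010111110
Gen 5 (rule 149): 0101010011101
Gen 6 (rule 54): 1111111100011
Gen 7 (rule 182): 0111111010100
Gen 8 (rule 149): 0011110010111
Gen 9 (rule 54): 0100001111000
Gen 10 (rule 182): 1110010110100
Gen 11 (rule 149): 0101010000111
Gen 12 (rule 54): 1111111001000
Gen 13 (rule 182): 0111110111100
Gen 14 (rule 149): 0011100011011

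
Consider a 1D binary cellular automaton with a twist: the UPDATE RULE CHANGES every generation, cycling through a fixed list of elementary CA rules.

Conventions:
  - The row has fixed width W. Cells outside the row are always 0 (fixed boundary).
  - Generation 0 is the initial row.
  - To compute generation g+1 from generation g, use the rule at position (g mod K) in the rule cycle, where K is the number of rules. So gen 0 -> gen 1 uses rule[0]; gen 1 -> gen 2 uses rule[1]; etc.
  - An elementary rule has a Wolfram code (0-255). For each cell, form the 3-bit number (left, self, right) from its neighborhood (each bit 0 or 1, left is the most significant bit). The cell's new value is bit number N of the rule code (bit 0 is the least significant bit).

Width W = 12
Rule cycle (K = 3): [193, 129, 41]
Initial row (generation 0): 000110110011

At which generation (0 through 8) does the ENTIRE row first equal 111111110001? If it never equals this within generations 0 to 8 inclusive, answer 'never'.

Answer: 3

Derivation:
Gen 0: 000110110011
Gen 1 (rule 193): 110010010001
Gen 2 (rule 129): 000000000100
Gen 3 (rule 41): 111111110001
Gen 4 (rule 193): 011111110100
Gen 5 (rule 129): 001111100001
Gen 6 (rule 41): 101000001100
Gen 7 (rule 193): 000011100101
Gen 8 (rule 129): 111001000000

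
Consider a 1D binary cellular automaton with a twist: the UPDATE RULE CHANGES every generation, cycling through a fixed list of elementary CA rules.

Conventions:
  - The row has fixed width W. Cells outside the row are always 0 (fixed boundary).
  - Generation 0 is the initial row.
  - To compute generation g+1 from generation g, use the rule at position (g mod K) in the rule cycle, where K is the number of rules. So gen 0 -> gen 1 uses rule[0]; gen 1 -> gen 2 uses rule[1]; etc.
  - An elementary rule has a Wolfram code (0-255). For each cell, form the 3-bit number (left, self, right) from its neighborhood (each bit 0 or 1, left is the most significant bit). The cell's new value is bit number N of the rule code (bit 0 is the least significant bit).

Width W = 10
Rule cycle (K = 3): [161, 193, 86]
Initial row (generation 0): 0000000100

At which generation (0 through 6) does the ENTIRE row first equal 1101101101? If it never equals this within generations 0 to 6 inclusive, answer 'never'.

Gen 0: 0000000100
Gen 1 (rule 161): 1111110001
Gen 2 (rule 193): 0111110100
Gen 3 (rule 86): 1000010110
Gen 4 (rule 161): 0011001000
Gen 5 (rule 193): 1001000011
Gen 6 (rule 86): 1111100101

Answer: never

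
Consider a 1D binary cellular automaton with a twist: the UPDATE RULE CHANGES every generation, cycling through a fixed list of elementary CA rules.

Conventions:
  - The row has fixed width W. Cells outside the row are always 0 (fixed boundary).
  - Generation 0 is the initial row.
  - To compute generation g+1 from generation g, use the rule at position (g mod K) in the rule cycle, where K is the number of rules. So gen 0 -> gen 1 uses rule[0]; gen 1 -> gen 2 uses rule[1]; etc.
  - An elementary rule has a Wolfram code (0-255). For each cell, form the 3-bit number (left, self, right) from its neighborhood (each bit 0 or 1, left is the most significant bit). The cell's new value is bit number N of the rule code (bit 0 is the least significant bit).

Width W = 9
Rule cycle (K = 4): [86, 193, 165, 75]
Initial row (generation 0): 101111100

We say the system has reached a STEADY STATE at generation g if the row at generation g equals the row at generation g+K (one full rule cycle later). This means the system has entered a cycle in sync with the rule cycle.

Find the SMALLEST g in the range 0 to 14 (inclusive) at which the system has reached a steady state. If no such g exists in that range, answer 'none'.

Gen 0: 101111100
Gen 1 (rule 86): 100000110
Gen 2 (rule 193): 001110010
Gen 3 (rule 165): 100100010
Gen 4 (rule 75): 001001100
Gen 5 (rule 86): 011110110
Gen 6 (rule 193): 001110010
Gen 7 (rule 165): 100100010
Gen 8 (rule 75): 001001100
Gen 9 (rule 86): 011110110
Gen 10 (rule 193): 001110010
Gen 11 (rule 165): 100100010
Gen 12 (rule 75): 001001100
Gen 13 (rule 86): 011110110
Gen 14 (rule 193): 001110010
Gen 15 (rule 165): 100100010
Gen 16 (rule 75): 001001100
Gen 17 (rule 86): 011110110
Gen 18 (rule 193): 001110010

Answer: 2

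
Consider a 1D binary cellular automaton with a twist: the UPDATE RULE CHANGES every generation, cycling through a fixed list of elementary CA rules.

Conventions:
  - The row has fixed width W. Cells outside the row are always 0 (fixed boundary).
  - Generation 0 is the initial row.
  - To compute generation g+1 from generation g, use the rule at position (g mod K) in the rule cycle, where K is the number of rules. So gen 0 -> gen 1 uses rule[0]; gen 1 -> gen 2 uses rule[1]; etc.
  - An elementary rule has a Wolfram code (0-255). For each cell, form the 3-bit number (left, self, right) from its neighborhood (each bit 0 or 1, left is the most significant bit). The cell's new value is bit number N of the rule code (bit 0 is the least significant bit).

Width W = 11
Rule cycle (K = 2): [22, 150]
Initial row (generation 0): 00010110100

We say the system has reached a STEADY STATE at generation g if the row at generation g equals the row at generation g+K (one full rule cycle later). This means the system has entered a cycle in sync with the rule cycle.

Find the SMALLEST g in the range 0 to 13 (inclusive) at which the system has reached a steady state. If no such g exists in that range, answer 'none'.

Gen 0: 00010110100
Gen 1 (rule 22): 00110000110
Gen 2 (rule 150): 01001001001
Gen 3 (rule 22): 11111111111
Gen 4 (rule 150): 01111111110
Gen 5 (rule 22): 10000000001
Gen 6 (rule 150): 11000000011
Gen 7 (rule 22): 00100000100
Gen 8 (rule 150): 01110001110
Gen 9 (rule 22): 10001010001
Gen 10 (rule 150): 11011011011
Gen 11 (rule 22): 00000000000
Gen 12 (rule 150): 00000000000
Gen 13 (rule 22): 00000000000
Gen 14 (rule 150): 00000000000
Gen 15 (rule 22): 00000000000

Answer: 11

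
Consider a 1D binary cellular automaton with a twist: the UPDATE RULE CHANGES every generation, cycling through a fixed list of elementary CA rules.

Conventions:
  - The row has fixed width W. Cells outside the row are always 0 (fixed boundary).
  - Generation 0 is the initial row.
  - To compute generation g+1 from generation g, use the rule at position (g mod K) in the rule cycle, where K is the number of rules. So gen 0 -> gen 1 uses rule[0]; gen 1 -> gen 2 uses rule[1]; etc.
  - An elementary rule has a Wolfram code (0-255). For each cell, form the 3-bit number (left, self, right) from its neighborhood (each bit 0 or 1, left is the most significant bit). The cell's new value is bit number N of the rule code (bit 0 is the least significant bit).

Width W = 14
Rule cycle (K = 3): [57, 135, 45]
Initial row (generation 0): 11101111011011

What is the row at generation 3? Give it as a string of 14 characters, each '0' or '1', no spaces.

Gen 0: 11101111011011
Gen 1 (rule 57): 10011000110110
Gen 2 (rule 135): 10100011000000
Gen 3 (rule 45): 11101010011111

Answer: 11101010011111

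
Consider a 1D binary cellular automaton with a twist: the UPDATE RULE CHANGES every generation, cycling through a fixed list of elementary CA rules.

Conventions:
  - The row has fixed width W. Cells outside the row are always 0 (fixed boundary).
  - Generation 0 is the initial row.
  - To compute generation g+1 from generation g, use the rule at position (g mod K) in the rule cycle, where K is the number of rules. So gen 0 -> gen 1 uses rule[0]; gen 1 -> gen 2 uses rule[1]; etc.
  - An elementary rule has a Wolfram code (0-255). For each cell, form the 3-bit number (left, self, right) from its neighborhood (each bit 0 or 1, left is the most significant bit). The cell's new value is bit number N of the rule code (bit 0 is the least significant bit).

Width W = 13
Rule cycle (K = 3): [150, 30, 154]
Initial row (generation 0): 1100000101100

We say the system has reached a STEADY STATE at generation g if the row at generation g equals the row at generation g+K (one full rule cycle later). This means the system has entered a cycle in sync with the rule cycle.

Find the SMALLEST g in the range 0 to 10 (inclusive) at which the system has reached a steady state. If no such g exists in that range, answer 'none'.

Gen 0: 1100000101100
Gen 1 (rule 150): 0010001100010
Gen 2 (rule 30): 0111011010111
Gen 3 (rule 154): 1110010000110
Gen 4 (rule 150): 0101111001001
Gen 5 (rule 30): 1101000111111
Gen 6 (rule 154): 1000101111110
Gen 7 (rule 150): 1101100111101
Gen 8 (rule 30): 1001011100001
Gen 9 (rule 154): 0110011010010
Gen 10 (rule 150): 1001100011111
Gen 11 (rule 30): 1111010110000
Gen 12 (rule 154): 1110000101000
Gen 13 (rule 150): 0101001101100

Answer: none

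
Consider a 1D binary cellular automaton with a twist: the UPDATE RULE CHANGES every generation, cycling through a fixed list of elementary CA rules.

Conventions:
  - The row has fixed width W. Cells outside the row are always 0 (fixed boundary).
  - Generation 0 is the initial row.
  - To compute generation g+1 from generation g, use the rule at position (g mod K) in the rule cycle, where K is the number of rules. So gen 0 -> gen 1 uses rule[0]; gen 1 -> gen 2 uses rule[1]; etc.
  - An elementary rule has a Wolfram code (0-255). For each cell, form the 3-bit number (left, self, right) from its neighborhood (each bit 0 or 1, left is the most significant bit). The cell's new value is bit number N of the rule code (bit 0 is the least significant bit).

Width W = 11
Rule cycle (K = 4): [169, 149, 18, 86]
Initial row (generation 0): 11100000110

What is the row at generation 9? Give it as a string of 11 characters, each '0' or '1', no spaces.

Gen 0: 11100000110
Gen 1 (rule 169): 11001110100
Gen 2 (rule 149): 00100100111
Gen 3 (rule 18): 01011011000
Gen 4 (rule 86): 11001001100
Gen 5 (rule 169): 10000001001
Gen 6 (rule 149): 11111101101
Gen 7 (rule 18): 00000000000
Gen 8 (rule 86): 00000000000
Gen 9 (rule 169): 11111111111

Answer: 11111111111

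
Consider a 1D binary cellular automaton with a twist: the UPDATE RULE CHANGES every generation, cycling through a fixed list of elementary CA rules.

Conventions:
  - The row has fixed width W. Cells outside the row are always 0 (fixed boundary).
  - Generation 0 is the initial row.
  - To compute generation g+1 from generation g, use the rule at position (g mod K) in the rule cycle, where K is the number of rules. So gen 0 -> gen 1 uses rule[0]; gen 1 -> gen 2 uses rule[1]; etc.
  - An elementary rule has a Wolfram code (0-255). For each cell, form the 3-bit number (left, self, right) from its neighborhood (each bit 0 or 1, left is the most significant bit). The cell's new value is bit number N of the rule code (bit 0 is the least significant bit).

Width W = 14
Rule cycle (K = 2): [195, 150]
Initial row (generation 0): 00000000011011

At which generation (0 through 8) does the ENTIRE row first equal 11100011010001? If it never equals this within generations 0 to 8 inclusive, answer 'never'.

Gen 0: 00000000011011
Gen 1 (rule 195): 11111111101001
Gen 2 (rule 150): 01111111001111
Gen 3 (rule 195): 10111111010111
Gen 4 (rule 150): 10011110010010
Gen 5 (rule 195): 00101110100100
Gen 6 (rule 150): 01100100111110
Gen 7 (rule 195): 10101001011110
Gen 8 (rule 150): 10101111001101

Answer: never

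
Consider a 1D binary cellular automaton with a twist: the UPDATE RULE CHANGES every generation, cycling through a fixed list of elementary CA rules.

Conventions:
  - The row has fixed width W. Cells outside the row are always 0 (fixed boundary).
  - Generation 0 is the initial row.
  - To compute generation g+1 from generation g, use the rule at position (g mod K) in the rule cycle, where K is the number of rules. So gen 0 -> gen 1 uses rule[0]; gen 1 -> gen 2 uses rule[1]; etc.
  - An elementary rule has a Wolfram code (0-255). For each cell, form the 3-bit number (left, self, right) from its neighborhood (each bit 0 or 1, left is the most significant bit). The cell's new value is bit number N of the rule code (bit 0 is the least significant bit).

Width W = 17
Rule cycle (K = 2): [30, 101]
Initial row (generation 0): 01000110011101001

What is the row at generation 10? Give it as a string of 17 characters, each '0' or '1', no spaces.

Answer: 10000111101000001

Derivation:
Gen 0: 01000110011101001
Gen 1 (rule 30): 11101101110001111
Gen 2 (rule 101): 00110110010100001
Gen 3 (rule 30): 01100101110110011
Gen 4 (rule 101): 00100110011010001
Gen 5 (rule 30): 01111101110011011
Gen 6 (rule 101): 00000110010001101
Gen 7 (rule 30): 00001101111011001
Gen 8 (rule 101): 11100110001101001
Gen 9 (rule 30): 10011101011001111
Gen 10 (rule 101): 10000111101000001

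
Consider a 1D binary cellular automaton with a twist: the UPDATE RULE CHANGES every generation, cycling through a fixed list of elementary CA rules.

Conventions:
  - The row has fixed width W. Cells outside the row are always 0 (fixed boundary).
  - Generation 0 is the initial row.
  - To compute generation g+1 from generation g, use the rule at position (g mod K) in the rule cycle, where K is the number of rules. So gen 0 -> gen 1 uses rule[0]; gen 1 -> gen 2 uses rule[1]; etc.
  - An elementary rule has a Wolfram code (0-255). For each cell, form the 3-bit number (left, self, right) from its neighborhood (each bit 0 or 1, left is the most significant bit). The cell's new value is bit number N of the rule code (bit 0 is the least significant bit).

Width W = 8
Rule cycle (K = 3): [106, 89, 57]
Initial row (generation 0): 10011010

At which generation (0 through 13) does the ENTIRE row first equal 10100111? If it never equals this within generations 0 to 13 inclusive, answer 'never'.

Answer: 2

Derivation:
Gen 0: 10011010
Gen 1 (rule 106): 00111100
Gen 2 (rule 89): 10100111
Gen 3 (rule 57): 01010100
Gen 4 (rule 106): 10101000
Gen 5 (rule 89): 00000111
Gen 6 (rule 57): 11110100
Gen 7 (rule 106): 10011000
Gen 8 (rule 89): 01011111
Gen 9 (rule 57): 00110000
Gen 10 (rule 106): 01110000
Gen 11 (rule 89): 01011111
Gen 12 (rule 57): 00110000
Gen 13 (rule 106): 01110000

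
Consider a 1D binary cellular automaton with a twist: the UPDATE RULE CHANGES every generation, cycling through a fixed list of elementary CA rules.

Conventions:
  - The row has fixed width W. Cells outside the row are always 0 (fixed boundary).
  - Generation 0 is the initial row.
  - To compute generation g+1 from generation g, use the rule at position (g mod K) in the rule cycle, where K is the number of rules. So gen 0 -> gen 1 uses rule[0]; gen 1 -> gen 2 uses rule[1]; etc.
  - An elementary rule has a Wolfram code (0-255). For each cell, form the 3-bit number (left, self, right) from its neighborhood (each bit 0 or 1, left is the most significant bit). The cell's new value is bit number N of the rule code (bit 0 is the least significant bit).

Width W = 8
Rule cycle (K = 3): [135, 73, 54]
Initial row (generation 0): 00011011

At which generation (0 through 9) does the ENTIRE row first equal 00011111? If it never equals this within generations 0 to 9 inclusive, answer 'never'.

Gen 0: 00011011
Gen 1 (rule 135): 11100000
Gen 2 (rule 73): 10101111
Gen 3 (rule 54): 11110000
Gen 4 (rule 135): 01100111
Gen 5 (rule 73): 01100101
Gen 6 (rule 54): 10011111
Gen 7 (rule 135): 10101110
Gen 8 (rule 73): 00001010
Gen 9 (rule 54): 00011111

Answer: 9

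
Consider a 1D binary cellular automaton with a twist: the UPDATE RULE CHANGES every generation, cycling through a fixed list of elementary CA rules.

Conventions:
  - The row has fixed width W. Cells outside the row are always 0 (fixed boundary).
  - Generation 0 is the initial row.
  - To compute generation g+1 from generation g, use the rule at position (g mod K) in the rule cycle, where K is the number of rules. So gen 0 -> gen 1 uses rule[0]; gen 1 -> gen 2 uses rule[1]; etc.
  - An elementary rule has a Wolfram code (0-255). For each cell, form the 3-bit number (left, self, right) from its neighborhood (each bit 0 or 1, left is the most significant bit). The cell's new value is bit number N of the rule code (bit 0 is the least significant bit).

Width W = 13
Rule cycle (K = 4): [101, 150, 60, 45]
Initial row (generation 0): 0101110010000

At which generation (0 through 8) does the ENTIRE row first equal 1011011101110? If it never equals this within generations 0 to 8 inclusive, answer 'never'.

Answer: 4

Derivation:
Gen 0: 0101110010000
Gen 1 (rule 101): 0110010010111
Gen 2 (rule 150): 1001111110010
Gen 3 (rule 60): 1101000001011
Gen 4 (rule 45): 1011011101110
Gen 5 (rule 101): 1101100110010
Gen 6 (rule 150): 0000011001111
Gen 7 (rule 60): 0000010101000
Gen 8 (rule 45): 1111011111011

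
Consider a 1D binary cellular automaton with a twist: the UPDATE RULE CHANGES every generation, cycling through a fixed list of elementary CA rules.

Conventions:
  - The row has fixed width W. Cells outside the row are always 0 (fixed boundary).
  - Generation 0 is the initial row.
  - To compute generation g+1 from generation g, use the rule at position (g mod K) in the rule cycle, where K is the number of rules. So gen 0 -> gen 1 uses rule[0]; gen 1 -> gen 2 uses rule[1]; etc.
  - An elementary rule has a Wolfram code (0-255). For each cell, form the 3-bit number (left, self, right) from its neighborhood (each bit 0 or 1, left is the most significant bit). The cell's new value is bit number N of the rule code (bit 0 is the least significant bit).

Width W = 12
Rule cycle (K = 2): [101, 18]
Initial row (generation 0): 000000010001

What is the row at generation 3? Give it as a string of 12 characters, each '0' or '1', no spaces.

Answer: 111111111111

Derivation:
Gen 0: 000000010001
Gen 1 (rule 101): 111111010101
Gen 2 (rule 18): 000000000000
Gen 3 (rule 101): 111111111111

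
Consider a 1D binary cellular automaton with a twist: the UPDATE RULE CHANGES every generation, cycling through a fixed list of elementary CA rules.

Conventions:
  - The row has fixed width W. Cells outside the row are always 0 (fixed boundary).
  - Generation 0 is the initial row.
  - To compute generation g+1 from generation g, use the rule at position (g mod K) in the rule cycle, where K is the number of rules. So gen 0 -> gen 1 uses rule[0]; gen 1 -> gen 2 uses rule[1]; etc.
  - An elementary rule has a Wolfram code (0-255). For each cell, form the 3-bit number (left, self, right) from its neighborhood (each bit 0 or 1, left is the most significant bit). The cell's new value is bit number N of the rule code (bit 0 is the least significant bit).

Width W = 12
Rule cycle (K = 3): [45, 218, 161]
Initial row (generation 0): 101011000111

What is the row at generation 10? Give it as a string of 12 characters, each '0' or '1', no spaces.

Gen 0: 101011000111
Gen 1 (rule 45): 111110010100
Gen 2 (rule 218): 111111100010
Gen 3 (rule 161): 011111001000
Gen 4 (rule 45): 010000001011
Gen 5 (rule 218): 101000010011
Gen 6 (rule 161): 010011000000
Gen 7 (rule 45): 010010011111
Gen 8 (rule 218): 101101111111
Gen 9 (rule 161): 010010111110
Gen 10 (rule 45): 010011100000

Answer: 010011100000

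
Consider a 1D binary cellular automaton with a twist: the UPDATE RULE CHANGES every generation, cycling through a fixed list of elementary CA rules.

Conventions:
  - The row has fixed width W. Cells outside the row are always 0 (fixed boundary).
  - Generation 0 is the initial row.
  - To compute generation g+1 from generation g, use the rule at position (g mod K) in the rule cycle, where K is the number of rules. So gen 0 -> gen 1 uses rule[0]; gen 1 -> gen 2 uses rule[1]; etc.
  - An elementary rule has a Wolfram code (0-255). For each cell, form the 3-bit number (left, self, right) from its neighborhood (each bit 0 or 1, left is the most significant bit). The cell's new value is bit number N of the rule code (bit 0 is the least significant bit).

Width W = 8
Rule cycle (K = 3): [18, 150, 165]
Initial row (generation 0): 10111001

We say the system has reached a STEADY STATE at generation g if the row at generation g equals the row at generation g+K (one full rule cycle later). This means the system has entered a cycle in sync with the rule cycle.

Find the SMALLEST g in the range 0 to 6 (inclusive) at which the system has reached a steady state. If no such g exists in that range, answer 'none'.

Answer: 1

Derivation:
Gen 0: 10111001
Gen 1 (rule 18): 00000110
Gen 2 (rule 150): 00001001
Gen 3 (rule 165): 11101001
Gen 4 (rule 18): 00000110
Gen 5 (rule 150): 00001001
Gen 6 (rule 165): 11101001
Gen 7 (rule 18): 00000110
Gen 8 (rule 150): 00001001
Gen 9 (rule 165): 11101001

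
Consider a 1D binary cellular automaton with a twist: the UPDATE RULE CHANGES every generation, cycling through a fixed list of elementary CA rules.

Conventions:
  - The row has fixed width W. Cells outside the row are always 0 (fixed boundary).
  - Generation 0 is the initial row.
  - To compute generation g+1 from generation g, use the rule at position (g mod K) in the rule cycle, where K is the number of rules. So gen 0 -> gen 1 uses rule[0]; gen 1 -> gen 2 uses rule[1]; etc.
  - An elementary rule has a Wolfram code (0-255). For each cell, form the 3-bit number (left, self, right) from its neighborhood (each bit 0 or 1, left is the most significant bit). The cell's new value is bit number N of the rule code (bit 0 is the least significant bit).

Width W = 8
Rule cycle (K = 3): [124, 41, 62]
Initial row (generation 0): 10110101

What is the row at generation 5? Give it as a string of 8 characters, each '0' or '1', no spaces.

Answer: 10001111

Derivation:
Gen 0: 10110101
Gen 1 (rule 124): 11111111
Gen 2 (rule 41): 10000000
Gen 3 (rule 62): 11000000
Gen 4 (rule 124): 11100000
Gen 5 (rule 41): 10001111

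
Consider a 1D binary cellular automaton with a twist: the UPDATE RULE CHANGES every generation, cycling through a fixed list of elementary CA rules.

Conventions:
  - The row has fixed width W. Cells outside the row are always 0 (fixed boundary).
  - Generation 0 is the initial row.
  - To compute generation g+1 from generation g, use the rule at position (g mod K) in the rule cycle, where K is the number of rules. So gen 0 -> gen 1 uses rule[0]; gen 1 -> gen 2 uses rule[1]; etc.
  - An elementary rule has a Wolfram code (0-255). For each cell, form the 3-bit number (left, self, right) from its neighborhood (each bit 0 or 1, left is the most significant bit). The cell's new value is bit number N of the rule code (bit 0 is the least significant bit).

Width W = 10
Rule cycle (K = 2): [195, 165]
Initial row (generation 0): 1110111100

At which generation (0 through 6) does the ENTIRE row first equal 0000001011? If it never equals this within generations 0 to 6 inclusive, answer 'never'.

Answer: 2

Derivation:
Gen 0: 1110111100
Gen 1 (rule 195): 0110011101
Gen 2 (rule 165): 0000001011
Gen 3 (rule 195): 1111110001
Gen 4 (rule 165): 0111100101
Gen 5 (rule 195): 1011101000
Gen 6 (rule 165): 1101011011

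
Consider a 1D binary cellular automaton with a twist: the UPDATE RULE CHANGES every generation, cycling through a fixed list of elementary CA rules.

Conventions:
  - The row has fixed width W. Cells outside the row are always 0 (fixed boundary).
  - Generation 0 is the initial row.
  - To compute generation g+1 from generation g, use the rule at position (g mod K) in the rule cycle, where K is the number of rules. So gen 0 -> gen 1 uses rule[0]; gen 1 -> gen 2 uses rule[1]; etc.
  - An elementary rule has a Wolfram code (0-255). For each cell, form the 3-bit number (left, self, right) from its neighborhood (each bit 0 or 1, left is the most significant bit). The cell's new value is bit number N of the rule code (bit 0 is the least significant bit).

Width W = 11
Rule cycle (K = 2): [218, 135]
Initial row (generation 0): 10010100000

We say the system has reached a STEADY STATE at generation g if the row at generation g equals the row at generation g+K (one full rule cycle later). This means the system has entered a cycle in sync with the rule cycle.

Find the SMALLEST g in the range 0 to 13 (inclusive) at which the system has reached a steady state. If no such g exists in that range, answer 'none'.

Answer: 9

Derivation:
Gen 0: 10010100000
Gen 1 (rule 218): 01100010000
Gen 2 (rule 135): 10001110111
Gen 3 (rule 218): 01011110111
Gen 4 (rule 135): 11001100010
Gen 5 (rule 218): 11111110101
Gen 6 (rule 135): 01111100101
Gen 7 (rule 218): 11111111000
Gen 8 (rule 135): 01111110011
Gen 9 (rule 218): 11111111111
Gen 10 (rule 135): 01111111110
Gen 11 (rule 218): 11111111111
Gen 12 (rule 135): 01111111110
Gen 13 (rule 218): 11111111111
Gen 14 (rule 135): 01111111110
Gen 15 (rule 218): 11111111111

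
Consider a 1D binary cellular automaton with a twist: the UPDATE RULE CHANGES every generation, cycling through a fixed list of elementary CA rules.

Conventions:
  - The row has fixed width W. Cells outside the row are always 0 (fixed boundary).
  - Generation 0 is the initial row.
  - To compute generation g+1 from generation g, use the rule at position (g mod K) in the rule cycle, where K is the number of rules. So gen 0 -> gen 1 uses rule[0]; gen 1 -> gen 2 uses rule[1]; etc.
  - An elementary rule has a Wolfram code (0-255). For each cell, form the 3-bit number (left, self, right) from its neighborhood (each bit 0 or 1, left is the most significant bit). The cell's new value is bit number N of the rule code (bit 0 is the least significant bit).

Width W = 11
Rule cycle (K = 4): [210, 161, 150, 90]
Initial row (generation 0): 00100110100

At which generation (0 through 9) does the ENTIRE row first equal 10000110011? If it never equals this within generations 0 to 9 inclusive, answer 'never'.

Answer: never

Derivation:
Gen 0: 00100110100
Gen 1 (rule 210): 01011010010
Gen 2 (rule 161): 00100100000
Gen 3 (rule 150): 01111110000
Gen 4 (rule 90): 11000011000
Gen 5 (rule 210): 01100101100
Gen 6 (rule 161): 00000010001
Gen 7 (rule 150): 00000111011
Gen 8 (rule 90): 00001101011
Gen 9 (rule 210): 00010100001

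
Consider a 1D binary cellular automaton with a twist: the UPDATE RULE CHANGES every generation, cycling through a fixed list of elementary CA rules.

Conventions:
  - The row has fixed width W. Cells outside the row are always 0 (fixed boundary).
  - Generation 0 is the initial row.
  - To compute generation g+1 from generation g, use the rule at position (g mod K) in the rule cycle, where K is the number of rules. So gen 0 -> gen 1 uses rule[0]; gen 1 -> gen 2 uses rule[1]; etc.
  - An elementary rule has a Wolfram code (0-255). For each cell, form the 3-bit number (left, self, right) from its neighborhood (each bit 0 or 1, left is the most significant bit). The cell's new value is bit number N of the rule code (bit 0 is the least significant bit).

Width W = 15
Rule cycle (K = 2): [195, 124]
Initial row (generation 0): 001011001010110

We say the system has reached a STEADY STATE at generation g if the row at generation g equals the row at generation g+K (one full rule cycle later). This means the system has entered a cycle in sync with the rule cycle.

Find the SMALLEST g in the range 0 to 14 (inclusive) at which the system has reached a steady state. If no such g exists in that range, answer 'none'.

Gen 0: 001011001010110
Gen 1 (rule 195): 110001010000010
Gen 2 (rule 124): 111001111000011
Gen 3 (rule 195): 011010111011101
Gen 4 (rule 124): 011111101110111
Gen 5 (rule 195): 101111100110011
Gen 6 (rule 124): 111000110111011
Gen 7 (rule 195): 011011010011001
Gen 8 (rule 124): 011111111011101
Gen 9 (rule 195): 101111111001100
Gen 10 (rule 124): 111000001101110
Gen 11 (rule 195): 011011110100110
Gen 12 (rule 124): 011110011110111
Gen 13 (rule 195): 101110101110011
Gen 14 (rule 124): 111011111011011
Gen 15 (rule 195): 011001111001001
Gen 16 (rule 124): 011101001101101

Answer: none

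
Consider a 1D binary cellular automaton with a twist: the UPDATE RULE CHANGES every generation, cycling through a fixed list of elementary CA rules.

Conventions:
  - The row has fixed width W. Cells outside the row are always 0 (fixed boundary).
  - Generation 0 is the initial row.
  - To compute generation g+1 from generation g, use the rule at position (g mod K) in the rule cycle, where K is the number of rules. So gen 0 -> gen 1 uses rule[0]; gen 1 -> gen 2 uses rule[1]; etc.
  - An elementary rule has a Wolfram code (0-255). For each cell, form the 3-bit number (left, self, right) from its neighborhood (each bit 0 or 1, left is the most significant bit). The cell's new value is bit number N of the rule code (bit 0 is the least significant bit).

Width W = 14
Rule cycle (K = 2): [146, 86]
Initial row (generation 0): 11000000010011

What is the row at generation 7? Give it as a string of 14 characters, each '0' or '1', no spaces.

Gen 0: 11000000010011
Gen 1 (rule 146): 00100000101100
Gen 2 (rule 86): 01110001100110
Gen 3 (rule 146): 10101010011001
Gen 4 (rule 86): 10101011101111
Gen 5 (rule 146): 00000001000110
Gen 6 (rule 86): 00000011101011
Gen 7 (rule 146): 00000101000000

Answer: 00000101000000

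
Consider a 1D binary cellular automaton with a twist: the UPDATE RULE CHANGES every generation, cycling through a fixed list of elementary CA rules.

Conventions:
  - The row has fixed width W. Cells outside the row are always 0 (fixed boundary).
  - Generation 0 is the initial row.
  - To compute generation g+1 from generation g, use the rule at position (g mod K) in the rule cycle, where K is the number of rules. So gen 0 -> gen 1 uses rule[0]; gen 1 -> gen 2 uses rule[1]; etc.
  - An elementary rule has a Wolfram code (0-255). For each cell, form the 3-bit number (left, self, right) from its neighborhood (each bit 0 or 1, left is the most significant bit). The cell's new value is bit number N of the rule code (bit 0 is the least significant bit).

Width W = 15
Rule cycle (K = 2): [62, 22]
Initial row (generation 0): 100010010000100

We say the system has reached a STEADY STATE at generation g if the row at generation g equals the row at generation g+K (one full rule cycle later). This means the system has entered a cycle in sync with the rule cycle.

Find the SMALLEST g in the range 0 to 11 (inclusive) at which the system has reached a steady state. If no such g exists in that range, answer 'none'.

Gen 0: 100010010000100
Gen 1 (rule 62): 110111111001110
Gen 2 (rule 22): 000000000110001
Gen 3 (rule 62): 000000001101011
Gen 4 (rule 22): 000000010001000
Gen 5 (rule 62): 000000111011100
Gen 6 (rule 22): 000001000000010
Gen 7 (rule 62): 000011100000111
Gen 8 (rule 22): 000100010001000
Gen 9 (rule 62): 001110111011100
Gen 10 (rule 22): 010000000000010
Gen 11 (rule 62): 111000000000111
Gen 12 (rule 22): 000100000001000
Gen 13 (rule 62): 001110000011100

Answer: none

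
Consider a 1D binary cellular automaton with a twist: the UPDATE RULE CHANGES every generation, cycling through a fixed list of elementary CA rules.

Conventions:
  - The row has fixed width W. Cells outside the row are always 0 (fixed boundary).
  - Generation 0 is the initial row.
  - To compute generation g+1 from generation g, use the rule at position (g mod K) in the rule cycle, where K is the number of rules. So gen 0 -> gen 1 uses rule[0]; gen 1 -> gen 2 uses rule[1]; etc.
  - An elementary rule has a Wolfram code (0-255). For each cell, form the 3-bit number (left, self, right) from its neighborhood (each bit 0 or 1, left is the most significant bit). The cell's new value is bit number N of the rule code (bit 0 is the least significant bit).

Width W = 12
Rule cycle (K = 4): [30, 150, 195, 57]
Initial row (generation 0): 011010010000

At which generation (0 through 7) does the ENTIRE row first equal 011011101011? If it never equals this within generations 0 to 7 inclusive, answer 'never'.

Gen 0: 011010010000
Gen 1 (rule 30): 110011111000
Gen 2 (rule 150): 001101110100
Gen 3 (rule 195): 110100110001
Gen 4 (rule 57): 101010101100
Gen 5 (rule 30): 101010101010
Gen 6 (rule 150): 101010101011
Gen 7 (rule 195): 000000000001

Answer: never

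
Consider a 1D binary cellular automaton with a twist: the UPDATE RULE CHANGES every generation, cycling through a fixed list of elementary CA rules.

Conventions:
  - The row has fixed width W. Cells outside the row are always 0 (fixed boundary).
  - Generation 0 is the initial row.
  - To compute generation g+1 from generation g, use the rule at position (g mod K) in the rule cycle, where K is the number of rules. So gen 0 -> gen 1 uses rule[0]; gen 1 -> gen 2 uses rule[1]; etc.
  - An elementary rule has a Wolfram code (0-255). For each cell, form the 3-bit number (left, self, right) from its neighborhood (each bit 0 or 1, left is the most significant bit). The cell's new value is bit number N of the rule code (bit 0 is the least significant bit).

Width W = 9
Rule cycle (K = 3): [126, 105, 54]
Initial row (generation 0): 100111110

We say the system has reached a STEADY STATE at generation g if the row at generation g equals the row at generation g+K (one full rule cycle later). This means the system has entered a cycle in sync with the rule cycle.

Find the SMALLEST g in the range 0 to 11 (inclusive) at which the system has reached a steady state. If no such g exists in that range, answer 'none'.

Gen 0: 100111110
Gen 1 (rule 126): 111100011
Gen 2 (rule 105): 100101011
Gen 3 (rule 54): 111111100
Gen 4 (rule 126): 100000110
Gen 5 (rule 105): 001110110
Gen 6 (rule 54): 010001001
Gen 7 (rule 126): 111011111
Gen 8 (rule 105): 101110001
Gen 9 (rule 54): 110001011
Gen 10 (rule 126): 111011111
Gen 11 (rule 105): 101110001
Gen 12 (rule 54): 110001011
Gen 13 (rule 126): 111011111
Gen 14 (rule 105): 101110001

Answer: 7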